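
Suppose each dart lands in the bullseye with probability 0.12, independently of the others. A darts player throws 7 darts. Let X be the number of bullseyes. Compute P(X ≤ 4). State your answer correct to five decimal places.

0.99958

X ~ Binomial(7, 0.12); P(X ≤ 4) = Σ C(7,k) p^k (1−p)^(7−k) over k:
  k=0: C(7,0)·0.12^0·0.88^7 = 0.4086756
  k=1: C(7,1)·0.12^1·0.88^6 = 0.3900994
  k=2: C(7,2)·0.12^2·0.88^5 = 0.1595861
  k=3: C(7,3)·0.12^3·0.88^4 = 0.0362696
  k=4: C(7,4)·0.12^4·0.88^3 = 0.0049459
Total = 0.9995766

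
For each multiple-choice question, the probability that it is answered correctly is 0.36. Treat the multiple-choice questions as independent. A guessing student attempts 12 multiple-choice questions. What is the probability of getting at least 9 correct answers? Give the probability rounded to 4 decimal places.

0.0070

X ~ Binomial(12, 0.36); P(X ≥ 9) = Σ C(12,k) p^k (1−p)^(12−k) over k:
  k=9: C(12,9)·0.36^9·0.64^3 = 0.005857
  k=10: C(12,10)·0.36^10·0.64^2 = 0.000988
  k=11: C(12,11)·0.36^11·0.64^1 = 0.000101
  k=12: C(12,12)·0.36^12·0.64^0 = 0.000005
Total = 0.006951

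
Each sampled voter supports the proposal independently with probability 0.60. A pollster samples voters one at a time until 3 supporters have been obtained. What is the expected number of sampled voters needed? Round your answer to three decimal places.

Y = total sampled voters until the third success; negative binomial with r=3, p=0.60.
E[Y] = r / p = 3 / 0.60 = 5.00000

5.000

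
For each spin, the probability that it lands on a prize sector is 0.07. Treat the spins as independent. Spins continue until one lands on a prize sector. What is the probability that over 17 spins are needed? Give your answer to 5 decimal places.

Y = number of spins to the first success; geometric, p = 0.07.
P(Y > 17) = P(first 17 all fail) = (1−p)^17 = 0.2912126

0.29121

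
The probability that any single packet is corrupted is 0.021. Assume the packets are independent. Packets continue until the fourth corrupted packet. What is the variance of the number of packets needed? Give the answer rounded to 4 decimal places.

Y = total packets until the fourth success; negative binomial with r=4, p=0.021.
Var(Y) = r(1−p)/p² = 4·0.979 / 0.021² = 8879.818594

8879.8186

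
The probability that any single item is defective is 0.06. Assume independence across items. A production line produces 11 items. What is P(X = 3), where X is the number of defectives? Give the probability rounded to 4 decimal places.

X ~ Binomial(n=11, p=0.06).
P(X=3) = C(11,3) · p^3 · (1−p)^8
= 165 · 0.000216 · 0.60957 = 0.021725

0.0217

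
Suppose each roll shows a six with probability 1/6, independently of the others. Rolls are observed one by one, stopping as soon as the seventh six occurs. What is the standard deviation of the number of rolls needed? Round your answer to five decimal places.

Y = total rolls until the seventh success; negative binomial with r=7, p=0.166667.
SD(Y) = √[r(1−p)/p²] = √(210.0000000) = 14.4913767

14.49138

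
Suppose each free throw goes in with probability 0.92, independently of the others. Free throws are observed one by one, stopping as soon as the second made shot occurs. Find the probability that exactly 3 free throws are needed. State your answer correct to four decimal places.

0.1354

Y = trial on which the second success occurs; negative binomial, r=2, p=0.92.
P(Y=3) = C(2,1) · p^2 · (1−p)^1
= 2 · 0.8464 · 0.08 = 0.135424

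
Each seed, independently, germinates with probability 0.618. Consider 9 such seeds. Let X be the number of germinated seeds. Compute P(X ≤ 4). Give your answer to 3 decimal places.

0.230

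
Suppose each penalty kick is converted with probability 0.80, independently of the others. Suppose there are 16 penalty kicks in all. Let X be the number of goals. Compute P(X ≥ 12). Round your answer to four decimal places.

0.7982

X ~ Binomial(16, 0.80); P(X ≥ 12) = Σ C(16,k) p^k (1−p)^(16−k) over k:
  k=12: C(16,12)·0.80^12·0.20^4 = 0.200111
  k=13: C(16,13)·0.80^13·0.20^3 = 0.246291
  k=14: C(16,14)·0.80^14·0.20^2 = 0.211106
  k=15: C(16,15)·0.80^15·0.20^1 = 0.112590
  k=16: C(16,16)·0.80^16·0.20^0 = 0.028147
Total = 0.798245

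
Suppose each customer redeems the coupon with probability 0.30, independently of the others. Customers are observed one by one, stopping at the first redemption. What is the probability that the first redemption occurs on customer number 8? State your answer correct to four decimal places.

0.0247

Geometric (trials to first success), p = 0.30.
P(Y = 8) = (1−p)^7 · p = 0.082354 · 0.30 = 0.024706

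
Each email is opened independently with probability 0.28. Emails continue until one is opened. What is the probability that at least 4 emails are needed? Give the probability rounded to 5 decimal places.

0.37325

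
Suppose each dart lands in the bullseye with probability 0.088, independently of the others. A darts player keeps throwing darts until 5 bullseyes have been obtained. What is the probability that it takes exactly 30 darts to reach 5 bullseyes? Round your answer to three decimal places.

0.013

Y = trial on which the fifth success occurs; negative binomial, r=5, p=0.088.
P(Y=30) = C(29,4) · p^5 · (1−p)^25
= 23751 · 5.2773e-06 · 0.09997 = 0.01253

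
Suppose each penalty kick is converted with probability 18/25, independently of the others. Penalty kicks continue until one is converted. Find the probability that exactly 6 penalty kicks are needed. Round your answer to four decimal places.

Geometric (trials to first success), p = 0.72.
P(Y = 6) = (1−p)^5 · p = 0.001721 · 0.72 = 0.001239

0.0012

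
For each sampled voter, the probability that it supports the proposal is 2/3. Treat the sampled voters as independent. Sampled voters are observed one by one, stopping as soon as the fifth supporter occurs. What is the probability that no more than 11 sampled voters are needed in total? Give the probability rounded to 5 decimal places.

Finishing within 11 sampled voters ⇔ at least 5 successes in the first 11. With X ~ Binomial(11, 0.666667), P(Y ≤ 11) = 1 − P(X ≤ 4).
  k=0: C(11,0)·0.666667^0·0.333333^11 = 0.0000056
  k=1: C(11,1)·0.666667^1·0.333333^10 = 0.0001242
  k=2: C(11,2)·0.666667^2·0.333333^9 = 0.0012419
  k=3: C(11,3)·0.666667^3·0.333333^8 = 0.0074514
  k=4: C(11,4)·0.666667^4·0.333333^7 = 0.0298058
1 − 0.0386289 = 0.9613711

0.96137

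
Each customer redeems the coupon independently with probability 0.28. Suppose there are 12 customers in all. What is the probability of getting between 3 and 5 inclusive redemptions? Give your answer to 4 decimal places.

0.6076

X ~ Binomial(12, 0.28); P(3 ≤ X ≤ 5) = Σ C(12,k) p^k (1−p)^(12−k) over k:
  k=3: C(12,3)·0.28^3·0.72^9 = 0.251125
  k=4: C(12,4)·0.28^4·0.72^8 = 0.219734
  k=5: C(12,5)·0.28^5·0.72^7 = 0.136723
Total = 0.607582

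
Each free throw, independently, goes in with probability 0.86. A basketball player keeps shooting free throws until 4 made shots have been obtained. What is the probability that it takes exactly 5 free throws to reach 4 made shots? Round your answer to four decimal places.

0.3063

Y = trial on which the fourth success occurs; negative binomial, r=4, p=0.86.
P(Y=5) = C(4,3) · p^4 · (1−p)^1
= 4 · 0.54701 · 0.14 = 0.306325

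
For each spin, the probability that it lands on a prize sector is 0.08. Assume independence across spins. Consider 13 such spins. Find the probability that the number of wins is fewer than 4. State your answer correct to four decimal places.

X ~ Binomial(13, 0.08); P(X ≤ 3) = Σ C(13,k) p^k (1−p)^(13−k) over k:
  k=0: C(13,0)·0.08^0·0.92^13 = 0.338253
  k=1: C(13,1)·0.08^1·0.92^12 = 0.382373
  k=2: C(13,2)·0.08^2·0.92^11 = 0.199499
  k=3: C(13,3)·0.08^3·0.92^10 = 0.063608
Total = 0.983733

0.9837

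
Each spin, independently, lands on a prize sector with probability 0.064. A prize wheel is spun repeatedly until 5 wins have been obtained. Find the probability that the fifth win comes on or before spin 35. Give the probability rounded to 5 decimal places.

Finishing within 35 spins ⇔ at least 5 successes in the first 35. With X ~ Binomial(35, 0.064), P(Y ≤ 35) = 1 − P(X ≤ 4).
  k=0: C(35,0)·0.064^0·0.936^35 = 0.0987767
  k=1: C(35,1)·0.064^1·0.936^34 = 0.2363888
  k=2: C(35,2)·0.064^2·0.936^33 = 0.2747767
  k=3: C(35,3)·0.064^3·0.936^32 = 0.2066697
  k=4: C(35,4)·0.064^4·0.936^31 = 0.1130501
1 − 0.9296620 = 0.0703380

0.07034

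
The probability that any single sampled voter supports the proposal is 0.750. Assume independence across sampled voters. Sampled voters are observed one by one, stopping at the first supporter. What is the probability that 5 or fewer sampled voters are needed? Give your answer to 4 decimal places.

0.9990

Y = number of sampled voters to the first success; geometric, p = 0.75.
P(Y ≤ 5) = 1 − (1−p)^5 = 1 − 0.000977 = 0.999023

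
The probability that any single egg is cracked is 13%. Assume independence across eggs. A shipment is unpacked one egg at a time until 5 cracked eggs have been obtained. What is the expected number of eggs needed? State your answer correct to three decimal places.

38.462

Y = total eggs until the fifth success; negative binomial with r=5, p=0.13.
E[Y] = r / p = 5 / 0.13 = 38.46154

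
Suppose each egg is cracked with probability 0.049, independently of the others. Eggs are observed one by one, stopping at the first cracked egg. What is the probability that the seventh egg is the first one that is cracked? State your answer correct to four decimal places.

0.0362

Geometric (trials to first success), p = 0.049.
P(Y = 7) = (1−p)^6 · p = 0.73975 · 0.049 = 0.036248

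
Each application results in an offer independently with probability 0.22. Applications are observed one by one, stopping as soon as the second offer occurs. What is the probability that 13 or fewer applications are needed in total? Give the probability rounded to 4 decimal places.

Finishing within 13 applications ⇔ at least 2 successes in the first 13. With X ~ Binomial(13, 0.22), P(Y ≤ 13) = 1 − P(X ≤ 1).
  k=0: C(13,0)·0.22^0·0.78^13 = 0.039558
  k=1: C(13,1)·0.22^1·0.78^12 = 0.145045
1 − 0.184602 = 0.815398

0.8154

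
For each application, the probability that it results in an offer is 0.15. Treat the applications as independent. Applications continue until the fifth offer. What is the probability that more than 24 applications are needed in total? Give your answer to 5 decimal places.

0.71338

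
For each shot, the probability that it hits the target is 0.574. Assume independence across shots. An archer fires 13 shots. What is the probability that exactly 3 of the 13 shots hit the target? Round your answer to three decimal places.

0.011

X ~ Binomial(n=13, p=0.574).
P(X=3) = C(13,3) · p^3 · (1−p)^10
= 286 · 0.18912 · 0.00019683 = 0.01065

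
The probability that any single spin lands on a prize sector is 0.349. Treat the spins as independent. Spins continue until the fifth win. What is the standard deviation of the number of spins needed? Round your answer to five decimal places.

5.16952

Y = total spins until the fifth success; negative binomial with r=5, p=0.349.
SD(Y) = √[r(1−p)/p²] = √(26.7239185) = 5.1695182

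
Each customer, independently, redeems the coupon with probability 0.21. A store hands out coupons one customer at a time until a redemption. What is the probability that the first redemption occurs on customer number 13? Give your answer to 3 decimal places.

0.012

Geometric (trials to first success), p = 0.21.
P(Y = 13) = (1−p)^12 · p = 0.059092 · 0.21 = 0.01241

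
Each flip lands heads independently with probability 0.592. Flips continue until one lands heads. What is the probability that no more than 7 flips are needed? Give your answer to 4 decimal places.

0.9981

Y = number of flips to the first success; geometric, p = 0.592.
P(Y ≤ 7) = 1 − (1−p)^7 = 1 − 0.001882 = 0.998118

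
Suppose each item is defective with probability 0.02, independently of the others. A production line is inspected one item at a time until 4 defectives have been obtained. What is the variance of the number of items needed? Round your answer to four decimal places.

9800.0000

Y = total items until the fourth success; negative binomial with r=4, p=0.02.
Var(Y) = r(1−p)/p² = 4·0.98 / 0.02² = 9800.000000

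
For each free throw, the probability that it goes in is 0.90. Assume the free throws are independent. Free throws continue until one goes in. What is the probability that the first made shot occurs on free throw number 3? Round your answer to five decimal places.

0.00900

Geometric (trials to first success), p = 0.90.
P(Y = 3) = (1−p)^2 · p = 0.01 · 0.90 = 0.0090000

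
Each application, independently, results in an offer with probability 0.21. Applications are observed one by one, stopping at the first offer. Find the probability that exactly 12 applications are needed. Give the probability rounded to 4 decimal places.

Geometric (trials to first success), p = 0.21.
P(Y = 12) = (1−p)^11 · p = 0.074799 · 0.21 = 0.015708

0.0157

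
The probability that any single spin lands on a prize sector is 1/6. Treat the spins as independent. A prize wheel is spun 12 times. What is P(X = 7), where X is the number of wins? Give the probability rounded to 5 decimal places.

0.00114

X ~ Binomial(n=12, p=0.166667).
P(X=7) = C(12,7) · p^7 · (1−p)^5
= 792 · 3.5722e-06 · 0.40188 = 0.0011370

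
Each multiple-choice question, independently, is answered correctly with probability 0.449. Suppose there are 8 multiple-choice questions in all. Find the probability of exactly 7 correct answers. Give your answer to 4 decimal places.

X ~ Binomial(n=8, p=0.449).
P(X=7) = C(8,7) · p^7 · (1−p)^1
= 8 · 0.003679 · 0.551 = 0.016217

0.0162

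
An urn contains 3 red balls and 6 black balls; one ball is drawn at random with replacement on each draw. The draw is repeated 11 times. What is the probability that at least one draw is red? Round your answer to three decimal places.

0.988

P(at least one) = 1 − P(none) = 1 − (1 − 0.333333)^11
= 1 − 0.01156 = 0.98844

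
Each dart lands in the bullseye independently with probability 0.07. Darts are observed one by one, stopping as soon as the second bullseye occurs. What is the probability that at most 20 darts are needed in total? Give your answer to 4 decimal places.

0.4131

Finishing within 20 darts ⇔ at least 2 successes in the first 20. With X ~ Binomial(20, 0.07), P(Y ≤ 20) = 1 − P(X ≤ 1).
  k=0: C(20,0)·0.07^0·0.93^20 = 0.234239
  k=1: C(20,1)·0.07^1·0.93^19 = 0.352618
1 − 0.586857 = 0.413143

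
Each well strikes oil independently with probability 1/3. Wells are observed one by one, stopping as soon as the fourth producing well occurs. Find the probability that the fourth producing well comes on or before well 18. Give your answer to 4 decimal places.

Finishing within 18 wells ⇔ at least 4 successes in the first 18. With X ~ Binomial(18, 0.333333), P(Y ≤ 18) = 1 − P(X ≤ 3).
  k=0: C(18,0)·0.333333^0·0.666667^18 = 0.000677
  k=1: C(18,1)·0.333333^1·0.666667^17 = 0.006090
  k=2: C(18,2)·0.333333^2·0.666667^16 = 0.025881
  k=3: C(18,3)·0.333333^3·0.666667^15 = 0.069017
1 − 0.101665 = 0.898335

0.8983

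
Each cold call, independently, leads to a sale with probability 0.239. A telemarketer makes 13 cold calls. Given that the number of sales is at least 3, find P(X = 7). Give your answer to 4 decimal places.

0.0234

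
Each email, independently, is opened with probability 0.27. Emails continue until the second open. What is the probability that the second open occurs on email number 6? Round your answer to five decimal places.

0.10351

Y = trial on which the second success occurs; negative binomial, r=2, p=0.27.
P(Y=6) = C(5,1) · p^2 · (1−p)^4
= 5 · 0.0729 · 0.28398 = 0.1035116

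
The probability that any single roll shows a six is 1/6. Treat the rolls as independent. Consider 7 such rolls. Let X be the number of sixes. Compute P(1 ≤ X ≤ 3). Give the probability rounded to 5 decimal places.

X ~ Binomial(7, 0.166667); P(1 ≤ X ≤ 3) = Σ C(7,k) p^k (1−p)^(7−k) over k:
  k=1: C(7,1)·0.166667^1·0.833333^6 = 0.3907143
  k=2: C(7,2)·0.166667^2·0.833333^5 = 0.2344286
  k=3: C(7,3)·0.166667^3·0.833333^4 = 0.0781429
Total = 0.7032858

0.70329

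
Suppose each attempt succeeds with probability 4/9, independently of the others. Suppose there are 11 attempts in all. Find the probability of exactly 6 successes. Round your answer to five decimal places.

0.18844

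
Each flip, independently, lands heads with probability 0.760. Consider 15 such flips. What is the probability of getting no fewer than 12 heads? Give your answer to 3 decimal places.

0.498

X ~ Binomial(15, 0.76); P(X ≥ 12) = Σ C(15,k) p^k (1−p)^(15−k) over k:
  k=12: C(15,12)·0.76^12·0.24^3 = 0.23357
  k=13: C(15,13)·0.76^13·0.24^2 = 0.17068
  k=14: C(15,14)·0.76^14·0.24^1 = 0.07721
  k=15: C(15,15)·0.76^15·0.24^0 = 0.01630
Total = 0.49776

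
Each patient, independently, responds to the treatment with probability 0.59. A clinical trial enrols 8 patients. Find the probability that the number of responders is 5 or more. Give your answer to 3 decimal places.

0.571

X ~ Binomial(8, 0.59); P(X ≥ 5) = Σ C(8,k) p^k (1−p)^(8−k) over k:
  k=5: C(8,5)·0.59^5·0.41^3 = 0.27593
  k=6: C(8,6)·0.59^6·0.41^2 = 0.19854
  k=7: C(8,7)·0.59^7·0.41^1 = 0.08163
  k=8: C(8,8)·0.59^8·0.41^0 = 0.01468
Total = 0.57078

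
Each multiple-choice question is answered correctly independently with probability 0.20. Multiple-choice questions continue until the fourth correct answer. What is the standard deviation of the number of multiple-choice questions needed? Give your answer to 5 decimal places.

8.94427

Y = total multiple-choice questions until the fourth success; negative binomial with r=4, p=0.20.
SD(Y) = √[r(1−p)/p²] = √(80.0000000) = 8.9442719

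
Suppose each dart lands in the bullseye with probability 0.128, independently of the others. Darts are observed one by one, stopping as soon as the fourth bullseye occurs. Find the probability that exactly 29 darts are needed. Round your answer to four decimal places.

Y = trial on which the fourth success occurs; negative binomial, r=4, p=0.128.
P(Y=29) = C(28,3) · p^4 · (1−p)^25
= 3276 · 0.00026844 · 0.032577 = 0.028648

0.0286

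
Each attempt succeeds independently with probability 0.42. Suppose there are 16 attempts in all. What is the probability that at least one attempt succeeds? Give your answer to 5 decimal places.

0.99984

P(at least one) = 1 − P(none) = 1 − (1 − 0.42)^16
= 1 − 0.0001640 = 0.9998360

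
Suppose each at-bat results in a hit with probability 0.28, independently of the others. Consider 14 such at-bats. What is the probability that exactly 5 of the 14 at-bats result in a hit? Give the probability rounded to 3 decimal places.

0.179

X ~ Binomial(n=14, p=0.28).
P(X=5) = C(14,5) · p^5 · (1−p)^9
= 2002 · 0.001721 · 0.051999 = 0.17916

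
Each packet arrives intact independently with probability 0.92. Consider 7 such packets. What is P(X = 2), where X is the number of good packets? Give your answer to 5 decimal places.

0.00006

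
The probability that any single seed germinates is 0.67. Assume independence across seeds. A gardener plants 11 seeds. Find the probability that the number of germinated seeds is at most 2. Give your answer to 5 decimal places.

X ~ Binomial(11, 0.67); P(X ≤ 2) = Σ C(11,k) p^k (1−p)^(11−k) over k:
  k=0: C(11,0)·0.67^0·0.33^11 = 0.0000051
  k=1: C(11,1)·0.67^1·0.33^10 = 0.0001129
  k=2: C(11,2)·0.67^2·0.33^9 = 0.0011459
Total = 0.0012638

0.00126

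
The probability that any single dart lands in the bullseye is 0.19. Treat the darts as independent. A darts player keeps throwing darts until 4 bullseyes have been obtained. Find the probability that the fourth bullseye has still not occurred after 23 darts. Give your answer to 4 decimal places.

0.3391

Needing more than 23 darts ⇔ fewer than 4 successes in the first 23. With X ~ Binomial(23, 0.19), P(Y > 23) = P(X ≤ 3).
  k=0: C(23,0)·0.19^0·0.81^23 = 0.007855
  k=1: C(23,1)·0.19^1·0.81^22 = 0.042379
  k=2: C(23,2)·0.19^2·0.81^21 = 0.109349
  k=3: C(23,3)·0.19^3·0.81^20 = 0.179548
P(X ≤ 3) = 0.339131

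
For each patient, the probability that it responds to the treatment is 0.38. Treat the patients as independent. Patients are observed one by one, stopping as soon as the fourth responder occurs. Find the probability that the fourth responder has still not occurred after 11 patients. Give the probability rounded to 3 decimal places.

Needing more than 11 patients ⇔ fewer than 4 successes in the first 11. With X ~ Binomial(11, 0.38), P(Y > 11) = P(X ≤ 3).
  k=0: C(11,0)·0.38^0·0.62^11 = 0.00520
  k=1: C(11,1)·0.38^1·0.62^10 = 0.03508
  k=2: C(11,2)·0.38^2·0.62^9 = 0.10751
  k=3: C(11,3)·0.38^3·0.62^8 = 0.19768
P(X ≤ 3) = 0.34548

0.345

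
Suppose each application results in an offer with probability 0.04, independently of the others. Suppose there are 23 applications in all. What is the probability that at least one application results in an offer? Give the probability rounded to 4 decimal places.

0.6089

P(at least one) = 1 − P(none) = 1 − (1 − 0.04)^23
= 1 − 0.391055 = 0.608945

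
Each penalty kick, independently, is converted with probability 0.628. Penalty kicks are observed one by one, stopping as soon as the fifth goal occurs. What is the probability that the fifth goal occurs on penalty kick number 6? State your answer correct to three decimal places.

Y = trial on which the fifth success occurs; negative binomial, r=5, p=0.628.
P(Y=6) = C(5,4) · p^5 · (1−p)^1
= 5 · 0.097678 · 0.372 = 0.18168

0.182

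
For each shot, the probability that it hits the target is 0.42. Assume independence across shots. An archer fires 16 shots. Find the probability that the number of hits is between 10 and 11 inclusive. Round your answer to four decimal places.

X ~ Binomial(16, 0.42); P(10 ≤ X ≤ 11) = Σ C(16,k) p^k (1−p)^(16−k) over k:
  k=10: C(16,10)·0.42^10·0.58^6 = 0.052070
  k=11: C(16,11)·0.42^11·0.58^5 = 0.020567
Total = 0.072636

0.0726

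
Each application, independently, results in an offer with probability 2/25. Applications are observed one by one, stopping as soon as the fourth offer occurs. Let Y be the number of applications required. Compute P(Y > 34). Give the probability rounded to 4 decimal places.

Needing more than 34 applications ⇔ fewer than 4 successes in the first 34. With X ~ Binomial(34, 0.08), P(Y > 34) = P(X ≤ 3).
  k=0: C(34,0)·0.08^0·0.92^34 = 0.058720
  k=1: C(34,1)·0.08^1·0.92^33 = 0.173607
  k=2: C(34,2)·0.08^2·0.92^32 = 0.249088
  k=3: C(34,3)·0.08^3·0.92^31 = 0.231038
P(X ≤ 3) = 0.712454

0.7125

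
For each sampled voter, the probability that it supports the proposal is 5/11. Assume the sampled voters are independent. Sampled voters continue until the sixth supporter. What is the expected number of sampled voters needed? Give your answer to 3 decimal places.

Y = total sampled voters until the sixth success; negative binomial with r=6, p=0.454545.
E[Y] = r / p = 6 / 0.454545 = 13.20000

13.200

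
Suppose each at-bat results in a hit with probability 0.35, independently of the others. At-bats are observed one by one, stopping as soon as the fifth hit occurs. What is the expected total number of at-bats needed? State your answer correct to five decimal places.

Y = total at-bats until the fifth success; negative binomial with r=5, p=0.35.
E[Y] = r / p = 5 / 0.35 = 14.2857143

14.28571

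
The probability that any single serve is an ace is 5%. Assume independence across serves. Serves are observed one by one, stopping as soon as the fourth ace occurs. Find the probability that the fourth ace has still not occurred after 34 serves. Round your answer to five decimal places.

0.91187

Needing more than 34 serves ⇔ fewer than 4 successes in the first 34. With X ~ Binomial(34, 0.05), P(Y > 34) = P(X ≤ 3).
  k=0: C(34,0)·0.05^0·0.95^34 = 0.1748246
  k=1: C(34,1)·0.05^1·0.95^33 = 0.3128440
  k=2: C(34,2)·0.05^2·0.95^32 = 0.2716804
  k=3: C(34,3)·0.05^3·0.95^31 = 0.1525223
P(X ≤ 3) = 0.9118713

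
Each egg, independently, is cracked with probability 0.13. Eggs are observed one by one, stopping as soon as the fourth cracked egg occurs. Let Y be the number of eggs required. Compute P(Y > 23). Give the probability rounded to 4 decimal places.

0.6500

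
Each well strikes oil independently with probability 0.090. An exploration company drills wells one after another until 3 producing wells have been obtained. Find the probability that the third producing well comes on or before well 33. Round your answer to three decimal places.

Finishing within 33 wells ⇔ at least 3 successes in the first 33. With X ~ Binomial(33, 0.09), P(Y ≤ 33) = 1 − P(X ≤ 2).
  k=0: C(33,0)·0.09^0·0.91^33 = 0.04450
  k=1: C(33,1)·0.09^1·0.91^32 = 0.14524
  k=2: C(33,2)·0.09^2·0.91^31 = 0.22983
1 − 0.41957 = 0.58043

0.580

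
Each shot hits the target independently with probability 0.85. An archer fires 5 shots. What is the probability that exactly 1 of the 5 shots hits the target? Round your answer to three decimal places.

X ~ Binomial(n=5, p=0.85).
P(X=1) = C(5,1) · p^1 · (1−p)^4
= 5 · 0.85 · 0.00050625 = 0.00215

0.002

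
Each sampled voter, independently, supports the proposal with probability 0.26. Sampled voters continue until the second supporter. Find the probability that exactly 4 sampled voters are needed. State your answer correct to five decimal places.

0.11105

Y = trial on which the second success occurs; negative binomial, r=2, p=0.26.
P(Y=4) = C(3,1) · p^2 · (1−p)^2
= 3 · 0.0676 · 0.5476 = 0.1110533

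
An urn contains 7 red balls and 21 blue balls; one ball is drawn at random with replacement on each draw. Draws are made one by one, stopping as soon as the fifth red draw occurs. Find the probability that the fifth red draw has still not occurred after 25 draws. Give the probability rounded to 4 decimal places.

Needing more than 25 draws ⇔ fewer than 5 successes in the first 25. With X ~ Binomial(25, 0.25), P(Y > 25) = P(X ≤ 4).
  k=0: C(25,0)·0.25^0·0.75^25 = 0.000753
  k=1: C(25,1)·0.25^1·0.75^24 = 0.006271
  k=2: C(25,2)·0.25^2·0.75^23 = 0.025085
  k=3: C(25,3)·0.25^3·0.75^22 = 0.064106
  k=4: C(25,4)·0.25^4·0.75^21 = 0.117527
P(X ≤ 4) = 0.213741

0.2137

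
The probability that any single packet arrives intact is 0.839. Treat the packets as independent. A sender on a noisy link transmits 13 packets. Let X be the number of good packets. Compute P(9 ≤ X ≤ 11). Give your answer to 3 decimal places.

0.598

X ~ Binomial(13, 0.839); P(9 ≤ X ≤ 11) = Σ C(13,k) p^k (1−p)^(13−k) over k:
  k=9: C(13,9)·0.839^9·0.161^4 = 0.09896
  k=10: C(13,10)·0.839^10·0.161^3 = 0.20628
  k=11: C(13,11)·0.839^11·0.161^2 = 0.29318
Total = 0.59842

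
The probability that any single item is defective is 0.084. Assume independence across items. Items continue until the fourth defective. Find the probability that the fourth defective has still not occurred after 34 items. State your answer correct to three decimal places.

Needing more than 34 items ⇔ fewer than 4 successes in the first 34. With X ~ Binomial(34, 0.084), P(Y > 34) = P(X ≤ 3).
  k=0: C(34,0)·0.084^0·0.916^34 = 0.05063
  k=1: C(34,1)·0.084^1·0.916^33 = 0.15787
  k=2: C(34,2)·0.084^2·0.916^32 = 0.23888
  k=3: C(34,3)·0.084^3·0.916^31 = 0.23366
P(X ≤ 3) = 0.68105

0.681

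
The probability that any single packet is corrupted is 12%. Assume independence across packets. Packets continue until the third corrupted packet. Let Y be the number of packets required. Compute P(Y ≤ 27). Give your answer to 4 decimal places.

Finishing within 27 packets ⇔ at least 3 successes in the first 27. With X ~ Binomial(27, 0.12), P(Y ≤ 27) = 1 − P(X ≤ 2).
  k=0: C(27,0)·0.12^0·0.88^27 = 0.031698
  k=1: C(27,1)·0.12^1·0.88^26 = 0.116706
  k=2: C(27,2)·0.12^2·0.88^25 = 0.206889
1 − 0.355293 = 0.644707

0.6447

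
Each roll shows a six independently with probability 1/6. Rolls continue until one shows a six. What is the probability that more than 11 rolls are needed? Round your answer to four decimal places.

0.1346

Y = number of rolls to the first success; geometric, p = 0.166667.
P(Y > 11) = P(first 11 all fail) = (1−p)^11 = 0.134588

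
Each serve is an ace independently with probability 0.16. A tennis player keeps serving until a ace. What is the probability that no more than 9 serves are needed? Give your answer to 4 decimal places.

0.7918

Y = number of serves to the first success; geometric, p = 0.16.
P(Y ≤ 9) = 1 − (1−p)^9 = 1 − 0.208216 = 0.791784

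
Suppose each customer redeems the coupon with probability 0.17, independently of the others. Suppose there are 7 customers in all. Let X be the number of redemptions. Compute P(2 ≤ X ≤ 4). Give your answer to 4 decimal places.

0.3374

X ~ Binomial(7, 0.17); P(2 ≤ X ≤ 4) = Σ C(7,k) p^k (1−p)^(7−k) over k:
  k=2: C(7,2)·0.17^2·0.83^5 = 0.239060
  k=3: C(7,3)·0.17^3·0.83^4 = 0.081607
  k=4: C(7,4)·0.17^4·0.83^3 = 0.016715
Total = 0.337382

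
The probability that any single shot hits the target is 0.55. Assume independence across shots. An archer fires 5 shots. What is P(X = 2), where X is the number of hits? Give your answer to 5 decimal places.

0.27565

X ~ Binomial(n=5, p=0.55).
P(X=2) = C(5,2) · p^2 · (1−p)^3
= 10 · 0.3025 · 0.091125 = 0.2756531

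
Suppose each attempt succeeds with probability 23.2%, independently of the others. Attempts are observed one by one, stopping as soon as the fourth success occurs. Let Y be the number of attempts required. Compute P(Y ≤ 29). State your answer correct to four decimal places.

0.9301

Finishing within 29 attempts ⇔ at least 4 successes in the first 29. With X ~ Binomial(29, 0.232), P(Y ≤ 29) = 1 − P(X ≤ 3).
  k=0: C(29,0)·0.232^0·0.768^29 = 0.000474
  k=1: C(29,1)·0.232^1·0.768^28 = 0.004150
  k=2: C(29,2)·0.232^2·0.768^27 = 0.017549
  k=3: C(29,3)·0.232^3·0.768^26 = 0.047712
1 − 0.069884 = 0.930116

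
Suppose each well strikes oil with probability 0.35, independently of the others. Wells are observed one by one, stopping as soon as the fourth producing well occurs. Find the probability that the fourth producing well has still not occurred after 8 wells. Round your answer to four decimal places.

Needing more than 8 wells ⇔ fewer than 4 successes in the first 8. With X ~ Binomial(8, 0.35), P(Y > 8) = P(X ≤ 3).
  k=0: C(8,0)·0.35^0·0.65^8 = 0.031864
  k=1: C(8,1)·0.35^1·0.65^7 = 0.137262
  k=2: C(8,2)·0.35^2·0.65^6 = 0.258687
  k=3: C(8,3)·0.35^3·0.65^5 = 0.278586
P(X ≤ 3) = 0.706399

0.7064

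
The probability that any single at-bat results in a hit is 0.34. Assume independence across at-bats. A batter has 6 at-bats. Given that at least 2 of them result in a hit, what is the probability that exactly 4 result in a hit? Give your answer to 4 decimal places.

X ~ Binomial(6, 0.34). Want P(X=4 | X≥2) = P(X=4) / P(X≥2).
P(X=4) = C(6,4)·0.34^4·0.66^2 = 0.087316
P(X≥2) = 1 − 0.082654 − 0.255476 = 0.661870
Ratio = 0.087316 / 0.661870 = 0.131923

0.1319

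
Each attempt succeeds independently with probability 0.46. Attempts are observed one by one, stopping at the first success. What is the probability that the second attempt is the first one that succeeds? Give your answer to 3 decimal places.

0.248

Geometric (trials to first success), p = 0.46.
P(Y = 2) = (1−p)^1 · p = 0.54 · 0.46 = 0.24840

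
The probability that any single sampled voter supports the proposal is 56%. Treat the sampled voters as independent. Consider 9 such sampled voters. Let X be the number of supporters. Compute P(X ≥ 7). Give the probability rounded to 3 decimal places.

0.164

X ~ Binomial(9, 0.56); P(X ≥ 7) = Σ C(9,k) p^k (1−p)^(9−k) over k:
  k=7: C(9,7)·0.56^7·0.44^2 = 0.12037
  k=8: C(9,8)·0.56^8·0.44^1 = 0.03830
  k=9: C(9,9)·0.56^9·0.44^0 = 0.00542
Total = 0.16409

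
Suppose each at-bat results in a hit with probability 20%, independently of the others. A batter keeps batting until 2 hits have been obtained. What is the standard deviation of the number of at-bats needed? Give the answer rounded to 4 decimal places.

6.3246

Y = total at-bats until the second success; negative binomial with r=2, p=0.20.
SD(Y) = √[r(1−p)/p²] = √(40.000000) = 6.324555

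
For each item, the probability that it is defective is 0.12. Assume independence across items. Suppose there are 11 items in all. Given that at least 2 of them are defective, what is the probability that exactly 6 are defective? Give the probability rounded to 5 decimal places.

X ~ Binomial(11, 0.12). Want P(X=6 | X≥2) = P(X=6) / P(X≥2).
P(X=6) = C(11,6)·0.12^6·0.88^5 = 0.0007280
P(X≥2) = 1 − 0.2450809 − 0.3676213 = 0.3872979
Ratio = 0.0007280 / 0.3872979 = 0.0018797

0.00188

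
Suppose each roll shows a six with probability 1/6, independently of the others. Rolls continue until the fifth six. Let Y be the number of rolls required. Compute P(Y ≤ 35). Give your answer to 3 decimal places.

0.716

Finishing within 35 rolls ⇔ at least 5 successes in the first 35. With X ~ Binomial(35, 0.166667), P(Y ≤ 35) = 1 − P(X ≤ 4).
  k=0: C(35,0)·0.166667^0·0.833333^35 = 0.00169
  k=1: C(35,1)·0.166667^1·0.833333^34 = 0.01185
  k=2: C(35,2)·0.166667^2·0.833333^33 = 0.04029
  k=3: C(35,3)·0.166667^3·0.833333^32 = 0.08865
  k=4: C(35,4)·0.166667^4·0.833333^31 = 0.14183
1 − 0.28432 = 0.71568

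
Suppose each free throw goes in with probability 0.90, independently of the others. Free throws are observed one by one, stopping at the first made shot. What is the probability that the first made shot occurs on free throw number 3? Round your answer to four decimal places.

Geometric (trials to first success), p = 0.90.
P(Y = 3) = (1−p)^2 · p = 0.01 · 0.90 = 0.009000

0.0090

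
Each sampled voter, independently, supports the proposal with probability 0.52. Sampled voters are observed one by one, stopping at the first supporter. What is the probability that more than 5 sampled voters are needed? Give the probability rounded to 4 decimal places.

0.0255

Y = number of sampled voters to the first success; geometric, p = 0.52.
P(Y > 5) = P(first 5 all fail) = (1−p)^5 = 0.025480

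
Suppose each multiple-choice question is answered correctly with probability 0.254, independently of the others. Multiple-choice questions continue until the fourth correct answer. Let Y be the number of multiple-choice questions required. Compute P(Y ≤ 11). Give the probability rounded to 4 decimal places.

0.2978

Finishing within 11 multiple-choice questions ⇔ at least 4 successes in the first 11. With X ~ Binomial(11, 0.254), P(Y ≤ 11) = 1 − P(X ≤ 3).
  k=0: C(11,0)·0.254^0·0.746^11 = 0.039822
  k=1: C(11,1)·0.254^1·0.746^10 = 0.149147
  k=2: C(11,2)·0.254^2·0.746^9 = 0.253910
  k=3: C(11,3)·0.254^3·0.746^8 = 0.259356
1 − 0.702235 = 0.297765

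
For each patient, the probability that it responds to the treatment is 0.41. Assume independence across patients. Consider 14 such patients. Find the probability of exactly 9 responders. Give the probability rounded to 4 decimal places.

0.0469

X ~ Binomial(n=14, p=0.41).
P(X=9) = C(14,9) · p^9 · (1−p)^5
= 2002 · 0.00032738 · 0.071492 = 0.046857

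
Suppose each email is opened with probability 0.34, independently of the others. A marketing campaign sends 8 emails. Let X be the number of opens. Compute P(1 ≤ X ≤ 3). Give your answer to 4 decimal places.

0.6916

X ~ Binomial(8, 0.34); P(1 ≤ X ≤ 3) = Σ C(8,k) p^k (1−p)^(8−k) over k:
  k=1: C(8,1)·0.34^1·0.66^7 = 0.148380
  k=2: C(8,2)·0.34^2·0.66^6 = 0.267534
  k=3: C(8,3)·0.34^3·0.66^5 = 0.275641
Total = 0.691556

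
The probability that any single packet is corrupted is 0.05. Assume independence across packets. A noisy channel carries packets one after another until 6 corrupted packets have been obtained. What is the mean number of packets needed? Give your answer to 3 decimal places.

Y = total packets until the sixth success; negative binomial with r=6, p=0.05.
E[Y] = r / p = 6 / 0.05 = 120.00000

120.000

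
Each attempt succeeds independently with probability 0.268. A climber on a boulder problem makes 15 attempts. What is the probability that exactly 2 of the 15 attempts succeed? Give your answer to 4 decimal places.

X ~ Binomial(n=15, p=0.268).
P(X=2) = C(15,2) · p^2 · (1−p)^13
= 105 · 0.071824 · 0.017324 = 0.130648

0.1306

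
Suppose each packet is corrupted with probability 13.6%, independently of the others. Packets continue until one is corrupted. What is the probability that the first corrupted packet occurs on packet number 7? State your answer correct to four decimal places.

Geometric (trials to first success), p = 0.136.
P(Y = 7) = (1−p)^6 · p = 0.41599 · 0.136 = 0.056575

0.0566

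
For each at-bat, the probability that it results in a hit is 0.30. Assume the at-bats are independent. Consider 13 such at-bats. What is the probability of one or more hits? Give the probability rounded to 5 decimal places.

P(at least one) = 1 − P(none) = 1 − (1 − 0.30)^13
= 1 − 0.0096889 = 0.9903111

0.99031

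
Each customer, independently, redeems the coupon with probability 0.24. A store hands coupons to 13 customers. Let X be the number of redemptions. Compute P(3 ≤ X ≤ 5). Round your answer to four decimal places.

0.5689

X ~ Binomial(13, 0.24); P(3 ≤ X ≤ 5) = Σ C(13,k) p^k (1−p)^(13−k) over k:
  k=3: C(13,3)·0.24^3·0.76^10 = 0.254177
  k=4: C(13,4)·0.24^4·0.76^9 = 0.200666
  k=5: C(13,5)·0.24^5·0.76^8 = 0.114063
Total = 0.568905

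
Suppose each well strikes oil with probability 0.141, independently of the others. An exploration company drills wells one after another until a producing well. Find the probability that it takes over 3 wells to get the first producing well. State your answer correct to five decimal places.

0.63384

Y = number of wells to the first success; geometric, p = 0.141.
P(Y > 3) = P(first 3 all fail) = (1−p)^3 = 0.6338398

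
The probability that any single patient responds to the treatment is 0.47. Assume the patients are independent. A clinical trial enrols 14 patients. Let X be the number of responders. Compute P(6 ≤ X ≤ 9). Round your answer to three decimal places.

0.658

X ~ Binomial(14, 0.47); P(6 ≤ X ≤ 9) = Σ C(14,k) p^k (1−p)^(14−k) over k:
  k=6: C(14,6)·0.47^6·0.53^8 = 0.20153
  k=7: C(14,7)·0.47^7·0.53^7 = 0.20425
  k=8: C(14,8)·0.47^8·0.53^6 = 0.15849
  k=9: C(14,9)·0.47^9·0.53^5 = 0.09370
Total = 0.65797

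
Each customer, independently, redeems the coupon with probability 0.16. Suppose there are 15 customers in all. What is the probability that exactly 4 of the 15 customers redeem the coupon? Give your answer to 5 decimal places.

0.13143

X ~ Binomial(n=15, p=0.16).
P(X=4) = C(15,4) · p^4 · (1−p)^11
= 1365 · 0.00065536 · 0.14692 = 0.1314270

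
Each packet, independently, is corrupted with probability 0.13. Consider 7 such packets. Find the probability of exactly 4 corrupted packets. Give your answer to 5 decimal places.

0.00658

X ~ Binomial(n=7, p=0.13).
P(X=4) = C(7,4) · p^4 · (1−p)^3
= 35 · 0.00028561 · 0.6585 = 0.0065826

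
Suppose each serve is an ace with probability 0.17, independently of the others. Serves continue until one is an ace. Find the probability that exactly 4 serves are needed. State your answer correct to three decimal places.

0.097

Geometric (trials to first success), p = 0.17.
P(Y = 4) = (1−p)^3 · p = 0.57179 · 0.17 = 0.09720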